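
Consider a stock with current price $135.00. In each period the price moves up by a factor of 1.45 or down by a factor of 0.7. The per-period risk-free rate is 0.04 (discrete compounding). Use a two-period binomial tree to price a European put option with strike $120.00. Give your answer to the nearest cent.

Risk-neutral probability p = (1 + 0.04 − 0.7)/(1.45 − 0.7) = 0.3400/0.7500 = 0.4533
Terminal stock prices: S_uu = 283.8, S_ud = 137, S_dd = 66.15
Terminal payoffs (K − S): max(-163.8, 0) = 0, max(-17.02, 0) = 0, max(53.85, 0) = 53.85
Node u (S = 195.8): V_u = 1/1.04·[0.4533·0.0000 + 0.5467·0.0000] = 0.0000
Node d (S = 94.5): V_d = 1/1.04·[0.4533·0.0000 + 0.5467·53.8500] = 28.3058
Node 0 (S = 135): V_0 = 1/1.04·[0.4533·0.0000 + 0.5467·28.3058] = 14.8787

$14.88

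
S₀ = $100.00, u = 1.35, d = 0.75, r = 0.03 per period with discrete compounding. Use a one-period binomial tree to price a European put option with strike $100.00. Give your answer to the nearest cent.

Risk-neutral probability p = (1 + 0.03 − 0.75)/(1.35 − 0.75) = 0.2800/0.6000 = 0.4667
Terminal stock prices: S_u = 135, S_d = 75
Terminal payoffs (K − S): max(-35, 0) = 0, max(25, 0) = 25
Node 0 (S = 100): V_0 = 1/1.03·[0.4667·0.0000 + 0.5333·25.0000] = 12.9450

$12.94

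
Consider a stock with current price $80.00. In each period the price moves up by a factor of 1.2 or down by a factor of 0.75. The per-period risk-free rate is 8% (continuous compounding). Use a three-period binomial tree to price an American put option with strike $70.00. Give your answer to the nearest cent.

$3.02

Risk-neutral probability p = (e^0.08 − 0.75)/(1.2 − 0.75) = 0.3333/0.4500 = 0.7406
Terminal stock prices: S_uuu = 138.2, S_uud = 86.4, S_udd = 54, S_ddd = 33.75
Terminal payoffs (K − S): max(-68.24, 0) = 0, max(-16.4, 0) = 0, max(16, 0) = 16, max(36.25, 0) = 36.25
Node uu (S = 115.2): continuation = e^(−0.08)·[0.7406·0.0000 + 0.2594·0.0000] = 0.0000; exercise value = 0.0000 ≤ continuation, so V_uu = 0.0000
Node ud (S = 72): continuation = e^(−0.08)·[0.7406·0.0000 + 0.2594·16.0000] = 3.8307; exercise value = 0.0000 ≤ continuation, so V_ud = 3.8307
Node dd (S = 45): continuation = e^(−0.08)·[0.7406·16.0000 + 0.2594·36.2500] = 19.6181; exercise value = 25.0000 > continuation, so V_dd = 25.0000 (exercise)
Node u (S = 96): continuation = e^(−0.08)·[0.7406·0.0000 + 0.2594·3.8307] = 0.9172; exercise value = 0.0000 ≤ continuation, so V_u = 0.9172
Node d (S = 60): continuation = e^(−0.08)·[0.7406·3.8307 + 0.2594·25.0000] = 8.6046; exercise value = 10.0000 > continuation, so V_d = 10.0000 (exercise)
Node 0 (S = 80): continuation = e^(−0.08)·[0.7406·0.9172 + 0.2594·10.0000] = 3.0213; exercise value = 0.0000 ≤ continuation, so V_0 = 3.0213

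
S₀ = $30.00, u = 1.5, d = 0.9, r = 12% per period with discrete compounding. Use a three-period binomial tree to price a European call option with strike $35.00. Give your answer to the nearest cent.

Risk-neutral probability p = (1 + 0.12 − 0.9)/(1.5 − 0.9) = 0.2200/0.6000 = 0.3667
Terminal stock prices: S_uuu = 101.2, S_uud = 60.75, S_udd = 36.45, S_ddd = 21.87
Terminal payoffs (S − K): max(66.25, 0) = 66.25, max(25.75, 0) = 25.75, max(1.45, 0) = 1.45, max(-13.13, 0) = 0
Node uu (S = 67.5): V_uu = 1/1.12·[0.3667·66.2500 + 0.6333·25.7500] = 36.2500
Node ud (S = 40.5): V_ud = 1/1.12·[0.3667·25.7500 + 0.6333·1.4500] = 9.2500
Node dd (S = 24.3): V_dd = 1/1.12·[0.3667·1.4500 + 0.6333·0.0000] = 0.4747
Node u (S = 45): V_u = 1/1.12·[0.3667·36.2500 + 0.6333·9.2500] = 17.0982
Node d (S = 27): V_d = 1/1.12·[0.3667·9.2500 + 0.6333·0.4747] = 3.2967
Node 0 (S = 30): V_0 = 1/1.12·[0.3667·17.0982 + 0.6333·3.2967] = 7.4618

$7.46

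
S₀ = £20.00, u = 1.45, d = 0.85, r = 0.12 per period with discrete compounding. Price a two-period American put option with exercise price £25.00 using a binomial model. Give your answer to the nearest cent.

£5.00

Risk-neutral probability p = (1 + 0.12 − 0.85)/(1.45 − 0.85) = 0.2700/0.6000 = 0.4500
Terminal stock prices: S_uu = 42.05, S_ud = 24.65, S_dd = 14.45
Terminal payoffs (K − S): max(-17.05, 0) = 0, max(0.35, 0) = 0.35, max(10.55, 0) = 10.55
Node u (S = 29): continuation = 1/1.12·[0.4500·0.0000 + 0.5500·0.3500] = 0.1719; exercise value = 0.0000 ≤ continuation, so V_u = 0.1719
Node d (S = 17): continuation = 1/1.12·[0.4500·0.3500 + 0.5500·10.5500] = 5.3214; exercise value = 8.0000 > continuation, so V_d = 8.0000 (exercise)
Node 0 (S = 20): continuation = 1/1.12·[0.4500·0.1719 + 0.5500·8.0000] = 3.9976; exercise value = 5.0000 > continuation, so V_0 = 5.0000 (exercise)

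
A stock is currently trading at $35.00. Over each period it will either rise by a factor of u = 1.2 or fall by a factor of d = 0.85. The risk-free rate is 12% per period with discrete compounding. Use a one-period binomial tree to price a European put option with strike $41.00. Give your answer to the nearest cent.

Risk-neutral probability p = (1 + 0.12 − 0.85)/(1.2 − 0.85) = 0.2700/0.3500 = 0.7714
Terminal stock prices: S_u = 42, S_d = 29.75
Terminal payoffs (K − S): max(-1, 0) = 0, max(11.25, 0) = 11.25
Node 0 (S = 35): V_0 = 1/1.12·[0.7714·0.0000 + 0.2286·11.2500] = 2.2959

$2.30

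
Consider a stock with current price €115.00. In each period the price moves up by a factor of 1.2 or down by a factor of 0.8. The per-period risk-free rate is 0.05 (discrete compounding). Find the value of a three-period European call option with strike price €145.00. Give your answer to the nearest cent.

€11.33

Risk-neutral probability p = (1 + 0.05 − 0.8)/(1.2 − 0.8) = 0.2500/0.4000 = 0.6250
Terminal stock prices: S_uuu = 198.7, S_uud = 132.5, S_udd = 88.32, S_ddd = 58.88
Terminal payoffs (S − K): max(53.72, 0) = 53.72, max(-12.52, 0) = 0, max(-56.68, 0) = 0, max(-86.12, 0) = 0
Node uu (S = 165.6): V_uu = 1/1.05·[0.6250·53.7200 + 0.3750·0.0000] = 31.9762
Node ud (S = 110.4): V_ud = 1/1.05·[0.6250·0.0000 + 0.3750·0.0000] = 0.0000
Node dd (S = 73.6): V_dd = 1/1.05·[0.6250·0.0000 + 0.3750·0.0000] = 0.0000
Node u (S = 138): V_u = 1/1.05·[0.6250·31.9762 + 0.3750·0.0000] = 19.0334
Node d (S = 92): V_d = 1/1.05·[0.6250·0.0000 + 0.3750·0.0000] = 0.0000
Node 0 (S = 115): V_0 = 1/1.05·[0.6250·19.0334 + 0.3750·0.0000] = 11.3294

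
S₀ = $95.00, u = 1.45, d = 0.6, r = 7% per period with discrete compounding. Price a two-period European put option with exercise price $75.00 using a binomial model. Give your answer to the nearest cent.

Risk-neutral probability p = (1 + 0.07 − 0.6)/(1.45 − 0.6) = 0.4700/0.8500 = 0.5529
Terminal stock prices: S_uu = 199.7, S_ud = 82.65, S_dd = 34.2
Terminal payoffs (K − S): max(-124.7, 0) = 0, max(-7.65, 0) = 0, max(40.8, 0) = 40.8
Node u (S = 137.8): V_u = 1/1.07·[0.5529·0.0000 + 0.4471·0.0000] = 0.0000
Node d (S = 57): V_d = 1/1.07·[0.5529·0.0000 + 0.4471·40.8000] = 17.0467
Node 0 (S = 95): V_0 = 1/1.07·[0.5529·0.0000 + 0.4471·17.0467] = 7.1223

$7.12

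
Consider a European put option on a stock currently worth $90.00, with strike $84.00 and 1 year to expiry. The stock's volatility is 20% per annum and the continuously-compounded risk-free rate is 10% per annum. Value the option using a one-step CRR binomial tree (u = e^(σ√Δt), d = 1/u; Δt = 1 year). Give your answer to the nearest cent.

CRR parameters: u = e^(σ√Δt) = e^(0.2·√1) = 1.2214, d = 1/u = 0.8187
Per-period rate: rΔt = 0.1·1 = 0.1, so R = e^0.1 = 1.1052
Risk-neutral probability p = (e^0.1 − 0.8187)/(1.2214 − 0.8187) = 0.2864/0.4027 = 0.7113
Terminal stock prices: S_u = 109.9, S_d = 73.69
Terminal payoffs (K − S): max(-25.93, 0) = 0, max(10.31, 0) = 10.31
Node 0 (S = 90): V_0 = e^(−0.1)·[0.7113·0.0000 + 0.2887·10.3142] = 2.6939

$2.69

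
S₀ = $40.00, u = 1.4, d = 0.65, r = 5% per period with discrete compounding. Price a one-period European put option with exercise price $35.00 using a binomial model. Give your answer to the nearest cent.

Risk-neutral probability p = (1 + 0.05 − 0.65)/(1.4 − 0.65) = 0.4000/0.7500 = 0.5333
Terminal stock prices: S_u = 56, S_d = 26
Terminal payoffs (K − S): max(-21, 0) = 0, max(9, 0) = 9
Node 0 (S = 40): V_0 = 1/1.05·[0.5333·0.0000 + 0.4667·9.0000] = 4.0000

$4.00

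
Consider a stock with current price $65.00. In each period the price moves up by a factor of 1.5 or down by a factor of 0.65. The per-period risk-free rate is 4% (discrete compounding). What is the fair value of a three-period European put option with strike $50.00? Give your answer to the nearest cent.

$7.69

Risk-neutral probability p = (1 + 0.04 − 0.65)/(1.5 − 0.65) = 0.3900/0.8500 = 0.4588
Terminal stock prices: S_uuu = 219.4, S_uud = 95.06, S_udd = 41.19, S_ddd = 17.85
Terminal payoffs (K − S): max(-169.4, 0) = 0, max(-45.06, 0) = 0, max(8.806, 0) = 8.806, max(32.15, 0) = 32.15
Node uu (S = 146.2): V_uu = 1/1.04·[0.4588·0.0000 + 0.5412·0.0000] = 0.0000
Node ud (S = 63.38): V_ud = 1/1.04·[0.4588·0.0000 + 0.5412·8.8062] = 4.5824
Node dd (S = 27.46): V_dd = 1/1.04·[0.4588·8.8062 + 0.5412·32.1494] = 20.6144
Node u (S = 97.5): V_u = 1/1.04·[0.4588·0.0000 + 0.5412·4.5824] = 2.3845
Node d (S = 42.25): V_d = 1/1.04·[0.4588·4.5824 + 0.5412·20.6144] = 12.7486
Node 0 (S = 65): V_0 = 1/1.04·[0.4588·2.3845 + 0.5412·12.7486] = 7.6859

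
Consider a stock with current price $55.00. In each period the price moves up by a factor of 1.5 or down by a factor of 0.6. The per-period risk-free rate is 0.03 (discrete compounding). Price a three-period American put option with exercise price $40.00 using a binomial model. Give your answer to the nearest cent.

$7.65

Risk-neutral probability p = (1 + 0.03 − 0.6)/(1.5 − 0.6) = 0.4300/0.9000 = 0.4778
Terminal stock prices: S_uuu = 185.6, S_uud = 74.25, S_udd = 29.7, S_ddd = 11.88
Terminal payoffs (K − S): max(-145.6, 0) = 0, max(-34.25, 0) = 0, max(10.3, 0) = 10.3, max(28.12, 0) = 28.12
Node uu (S = 123.8): continuation = 1/1.03·[0.4778·0.0000 + 0.5222·0.0000] = 0.0000; exercise value = 0.0000 ≤ continuation, so V_uu = 0.0000
Node ud (S = 49.5): continuation = 1/1.03·[0.4778·0.0000 + 0.5222·10.3000] = 5.2222; exercise value = 0.0000 ≤ continuation, so V_ud = 5.2222
Node dd (S = 19.8): continuation = 1/1.03·[0.4778·10.3000 + 0.5222·28.1200] = 19.0350; exercise value = 20.2000 > continuation, so V_dd = 20.2000 (exercise)
Node u (S = 82.5): continuation = 1/1.03·[0.4778·0.0000 + 0.5222·5.2222] = 2.6477; exercise value = 0.0000 ≤ continuation, so V_u = 2.6477
Node d (S = 33): continuation = 1/1.03·[0.4778·5.2222 + 0.5222·20.2000] = 12.6640; exercise value = 7.0000 ≤ continuation, so V_d = 12.6640
Node 0 (S = 55): continuation = 1/1.03·[0.4778·2.6477 + 0.5222·12.6640] = 7.6490; exercise value = 0.0000 ≤ continuation, so V_0 = 7.6490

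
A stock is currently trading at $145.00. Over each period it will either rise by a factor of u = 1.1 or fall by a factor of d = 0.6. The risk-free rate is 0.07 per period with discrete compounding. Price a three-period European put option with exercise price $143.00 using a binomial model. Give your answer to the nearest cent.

Risk-neutral probability p = (1 + 0.07 − 0.6)/(1.1 − 0.6) = 0.4700/0.5000 = 0.9400
Terminal stock prices: S_uuu = 193, S_uud = 105.3, S_udd = 57.42, S_ddd = 31.32
Terminal payoffs (K − S): max(-50, 0) = 0, max(37.73, 0) = 37.73, max(85.58, 0) = 85.58, max(111.7, 0) = 111.7
Node uu (S = 175.5): V_uu = 1/1.07·[0.9400·0.0000 + 0.0600·37.7300] = 2.1157
Node ud (S = 95.7): V_ud = 1/1.07·[0.9400·37.7300 + 0.0600·85.5800] = 37.9449
Node dd (S = 52.2): V_dd = 1/1.07·[0.9400·85.5800 + 0.0600·111.6800] = 81.4449
Node u (S = 159.5): V_u = 1/1.07·[0.9400·2.1157 + 0.0600·37.9449] = 3.9864
Node d (S = 87): V_d = 1/1.07·[0.9400·37.9449 + 0.0600·81.4449] = 37.9017
Node 0 (S = 145): V_0 = 1/1.07·[0.9400·3.9864 + 0.0600·37.9017] = 5.6274

$5.63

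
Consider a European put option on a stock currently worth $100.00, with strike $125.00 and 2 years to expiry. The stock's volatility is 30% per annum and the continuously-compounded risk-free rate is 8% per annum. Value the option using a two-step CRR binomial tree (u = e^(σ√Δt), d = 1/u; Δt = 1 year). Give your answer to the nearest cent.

$21.93

CRR parameters: u = e^(σ√Δt) = e^(0.3·√1) = 1.3499, d = 1/u = 0.7408
Per-period rate: rΔt = 0.08·1 = 0.08, so R = e^0.08 = 1.0833
Risk-neutral probability p = (e^0.08 − 0.7408)/(1.3499 − 0.7408) = 0.3425/0.6090 = 0.5623
Terminal stock prices: S_uu = 182.2, S_ud = 100, S_dd = 54.88
Terminal payoffs (K − S): max(-57.21, 0) = 0, max(25, 0) = 25, max(70.12, 0) = 70.12
Node u (S = 135): V_u = e^(−0.08)·[0.5623·0.0000 + 0.4377·25.0000] = 10.1010
Node d (S = 74.08): V_d = e^(−0.08)·[0.5623·25.0000 + 0.4377·70.1188] = 41.3077
Node 0 (S = 100): V_0 = e^(−0.08)·[0.5623·10.1010 + 0.4377·41.3077] = 21.9332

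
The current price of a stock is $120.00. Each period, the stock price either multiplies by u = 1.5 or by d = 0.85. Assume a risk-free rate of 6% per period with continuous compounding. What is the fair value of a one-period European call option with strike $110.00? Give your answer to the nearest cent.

$21.48

Risk-neutral probability p = (e^0.06 − 0.85)/(1.5 − 0.85) = 0.2118/0.6500 = 0.3259
Terminal stock prices: S_u = 180, S_d = 102
Terminal payoffs (S − K): max(70, 0) = 70, max(-8, 0) = 0
Node 0 (S = 120): V_0 = e^(−0.06)·[0.3259·70.0000 + 0.6741·0.0000] = 21.4846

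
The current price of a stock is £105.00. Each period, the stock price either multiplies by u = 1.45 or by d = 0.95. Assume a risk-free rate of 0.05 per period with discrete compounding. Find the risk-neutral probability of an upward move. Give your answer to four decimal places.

Risk-neutral probability p = (1 + 0.05 − 0.95)/(1.45 − 0.95) = 0.1000/0.5000 = 0.2000

p = 0.2000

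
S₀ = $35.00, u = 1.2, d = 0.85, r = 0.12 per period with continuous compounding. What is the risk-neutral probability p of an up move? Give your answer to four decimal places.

p = 0.7928

Risk-neutral probability p = (e^0.12 − 0.85)/(1.2 − 0.85) = 0.2775/0.3500 = 0.7928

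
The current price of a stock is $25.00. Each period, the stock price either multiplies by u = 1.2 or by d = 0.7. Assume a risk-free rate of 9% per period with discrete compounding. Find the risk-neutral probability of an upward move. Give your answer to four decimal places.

Risk-neutral probability p = (1 + 0.09 − 0.7)/(1.2 − 0.7) = 0.3900/0.5000 = 0.7800

p = 0.7800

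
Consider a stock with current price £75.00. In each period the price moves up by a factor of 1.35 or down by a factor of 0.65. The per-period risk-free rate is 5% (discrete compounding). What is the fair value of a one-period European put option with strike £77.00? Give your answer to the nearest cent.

Risk-neutral probability p = (1 + 0.05 − 0.65)/(1.35 − 0.65) = 0.4000/0.7000 = 0.5714
Terminal stock prices: S_u = 101.2, S_d = 48.75
Terminal payoffs (K − S): max(-24.25, 0) = 0, max(28.25, 0) = 28.25
Node 0 (S = 75): V_0 = 1/1.05·[0.5714·0.0000 + 0.4286·28.2500] = 11.5306

£11.53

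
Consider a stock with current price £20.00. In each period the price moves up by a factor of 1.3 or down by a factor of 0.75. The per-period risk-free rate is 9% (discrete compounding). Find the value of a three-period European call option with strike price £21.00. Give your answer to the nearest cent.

Risk-neutral probability p = (1 + 0.09 − 0.75)/(1.3 − 0.75) = 0.3400/0.5500 = 0.6182
Terminal stock prices: S_uuu = 43.94, S_uud = 25.35, S_udd = 14.62, S_ddd = 8.438
Terminal payoffs (S − K): max(22.94, 0) = 22.94, max(4.35, 0) = 4.35, max(-6.375, 0) = 0, max(-12.56, 0) = 0
Node uu (S = 33.8): V_uu = 1/1.09·[0.6182·22.9400 + 0.3818·4.3500] = 14.5339
Node ud (S = 19.5): V_ud = 1/1.09·[0.6182·4.3500 + 0.3818·0.0000] = 2.4671
Node dd (S = 11.25): V_dd = 1/1.09·[0.6182·0.0000 + 0.3818·0.0000] = 0.0000
Node u (S = 26): V_u = 1/1.09·[0.6182·14.5339 + 0.3818·2.4671] = 9.1070
Node d (S = 15): V_d = 1/1.09·[0.6182·2.4671 + 0.3818·0.0000] = 1.3992
Node 0 (S = 20): V_0 = 1/1.09·[0.6182·9.1070 + 0.3818·1.3992] = 5.6550

£5.66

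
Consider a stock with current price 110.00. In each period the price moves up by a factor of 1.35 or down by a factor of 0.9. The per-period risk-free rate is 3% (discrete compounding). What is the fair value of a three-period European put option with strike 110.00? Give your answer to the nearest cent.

9.81

Risk-neutral probability p = (1 + 0.03 − 0.9)/(1.35 − 0.9) = 0.1300/0.4500 = 0.2889
Terminal stock prices: S_uuu = 270.6, S_uud = 180.4, S_udd = 120.3, S_ddd = 80.19
Terminal payoffs (K − S): max(-160.6, 0) = 0, max(-70.43, 0) = 0, max(-10.29, 0) = 0, max(29.81, 0) = 29.81
Node uu (S = 200.5): V_uu = 1/1.03·[0.2889·0.0000 + 0.7111·0.0000] = 0.0000
Node ud (S = 133.7): V_ud = 1/1.03·[0.2889·0.0000 + 0.7111·0.0000] = 0.0000
Node dd (S = 89.1): V_dd = 1/1.03·[0.2889·0.0000 + 0.7111·29.8100] = 20.5808
Node u (S = 148.5): V_u = 1/1.03·[0.2889·0.0000 + 0.7111·0.0000] = 0.0000
Node d (S = 99): V_d = 1/1.03·[0.2889·0.0000 + 0.7111·20.5808] = 14.2090
Node 0 (S = 110): V_0 = 1/1.03·[0.2889·0.0000 + 0.7111·14.2090] = 9.8099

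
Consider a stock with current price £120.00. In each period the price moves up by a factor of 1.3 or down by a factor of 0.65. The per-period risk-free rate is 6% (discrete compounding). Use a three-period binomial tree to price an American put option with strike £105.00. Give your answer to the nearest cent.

£12.23

Risk-neutral probability p = (1 + 0.06 − 0.65)/(1.3 − 0.65) = 0.4100/0.6500 = 0.6308
Terminal stock prices: S_uuu = 263.6, S_uud = 131.8, S_udd = 65.91, S_ddd = 32.95
Terminal payoffs (K − S): max(-158.6, 0) = 0, max(-26.82, 0) = 0, max(39.09, 0) = 39.09, max(72.05, 0) = 72.05
Node uu (S = 202.8): continuation = 1/1.06·[0.6308·0.0000 + 0.3692·0.0000] = 0.0000; exercise value = 0.0000 ≤ continuation, so V_uu = 0.0000
Node ud (S = 101.4): continuation = 1/1.06·[0.6308·0.0000 + 0.3692·39.0900] = 13.6163; exercise value = 3.6000 ≤ continuation, so V_ud = 13.6163
Node dd (S = 50.7): continuation = 1/1.06·[0.6308·39.0900 + 0.3692·72.0450] = 48.3566; exercise value = 54.3000 > continuation, so V_dd = 54.3000 (exercise)
Node u (S = 156): continuation = 1/1.06·[0.6308·0.0000 + 0.3692·13.6163] = 4.7430; exercise value = 0.0000 ≤ continuation, so V_u = 4.7430
Node d (S = 78): continuation = 1/1.06·[0.6308·13.6163 + 0.3692·54.3000] = 27.0169; exercise value = 27.0000 ≤ continuation, so V_d = 27.0169
Node 0 (S = 120): continuation = 1/1.06·[0.6308·4.7430 + 0.3692·27.0169] = 12.2332; exercise value = 0.0000 ≤ continuation, so V_0 = 12.2332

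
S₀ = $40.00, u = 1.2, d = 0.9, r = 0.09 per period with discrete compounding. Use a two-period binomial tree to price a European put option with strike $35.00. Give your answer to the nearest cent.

$0.29

Risk-neutral probability p = (1 + 0.09 − 0.9)/(1.2 − 0.9) = 0.1900/0.3000 = 0.6333
Terminal stock prices: S_uu = 57.6, S_ud = 43.2, S_dd = 32.4
Terminal payoffs (K − S): max(-22.6, 0) = 0, max(-8.2, 0) = 0, max(2.6, 0) = 2.6
Node u (S = 48): V_u = 1/1.09·[0.6333·0.0000 + 0.3667·0.0000] = 0.0000
Node d (S = 36): V_d = 1/1.09·[0.6333·0.0000 + 0.3667·2.6000] = 0.8746
Node 0 (S = 40): V_0 = 1/1.09·[0.6333·0.0000 + 0.3667·0.8746] = 0.2942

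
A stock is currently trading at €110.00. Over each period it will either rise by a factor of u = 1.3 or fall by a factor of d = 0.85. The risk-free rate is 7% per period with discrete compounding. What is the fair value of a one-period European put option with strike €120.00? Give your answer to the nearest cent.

Risk-neutral probability p = (1 + 0.07 − 0.85)/(1.3 − 0.85) = 0.2200/0.4500 = 0.4889
Terminal stock prices: S_u = 143, S_d = 93.5
Terminal payoffs (K − S): max(-23, 0) = 0, max(26.5, 0) = 26.5
Node 0 (S = 110): V_0 = 1/1.07·[0.4889·0.0000 + 0.5111·26.5000] = 12.6584

€12.66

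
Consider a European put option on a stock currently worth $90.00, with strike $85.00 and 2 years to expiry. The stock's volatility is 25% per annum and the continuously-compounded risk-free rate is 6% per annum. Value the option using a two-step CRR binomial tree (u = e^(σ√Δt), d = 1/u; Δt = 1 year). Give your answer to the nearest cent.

CRR parameters: u = e^(σ√Δt) = e^(0.25·√1) = 1.2840, d = 1/u = 0.7788
Per-period rate: rΔt = 0.06·1 = 0.06, so R = e^0.06 = 1.0618
Risk-neutral probability p = (e^0.06 − 0.7788)/(1.2840 − 0.7788) = 0.2830/0.5052 = 0.5602
Terminal stock prices: S_uu = 148.4, S_ud = 90, S_dd = 54.59
Terminal payoffs (K − S): max(-63.38, 0) = 0, max(-5, 0) = 0, max(30.41, 0) = 30.41
Node u (S = 115.6): V_u = e^(−0.06)·[0.5602·0.0000 + 0.4398·0.0000] = 0.0000
Node d (S = 70.09): V_d = e^(−0.06)·[0.5602·0.0000 + 0.4398·30.4122] = 12.5959
Node 0 (S = 90): V_0 = e^(−0.06)·[0.5602·0.0000 + 0.4398·12.5959] = 5.2169

$5.22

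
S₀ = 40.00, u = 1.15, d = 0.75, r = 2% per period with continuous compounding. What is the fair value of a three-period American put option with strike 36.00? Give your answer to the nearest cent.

Risk-neutral probability p = (e^0.02 − 0.75)/(1.15 − 0.75) = 0.2702/0.4000 = 0.6755
Terminal stock prices: S_uuu = 60.83, S_uud = 39.67, S_udd = 25.88, S_ddd = 16.88
Terminal payoffs (K − S): max(-24.83, 0) = 0, max(-3.675, 0) = 0, max(10.12, 0) = 10.12, max(19.12, 0) = 19.12
Node uu (S = 52.9): continuation = e^(−0.02)·[0.6755·0.0000 + 0.3245·0.0000] = 0.0000; exercise value = 0.0000 ≤ continuation, so V_uu = 0.0000
Node ud (S = 34.5): continuation = e^(−0.02)·[0.6755·0.0000 + 0.3245·10.1250] = 3.2205; exercise value = 1.5000 ≤ continuation, so V_ud = 3.2205
Node dd (S = 22.5): continuation = e^(−0.02)·[0.6755·10.1250 + 0.3245·19.1250] = 12.7872; exercise value = 13.5000 > continuation, so V_dd = 13.5000 (exercise)
Node u (S = 46): continuation = e^(−0.02)·[0.6755·0.0000 + 0.3245·3.2205] = 1.0243; exercise value = 0.0000 ≤ continuation, so V_u = 1.0243
Node d (S = 30): continuation = e^(−0.02)·[0.6755·3.2205 + 0.3245·13.5000] = 6.4263; exercise value = 6.0000 ≤ continuation, so V_d = 6.4263
Node 0 (S = 40): continuation = e^(−0.02)·[0.6755·1.0243 + 0.3245·6.4263] = 2.7223; exercise value = 0.0000 ≤ continuation, so V_0 = 2.7223

2.72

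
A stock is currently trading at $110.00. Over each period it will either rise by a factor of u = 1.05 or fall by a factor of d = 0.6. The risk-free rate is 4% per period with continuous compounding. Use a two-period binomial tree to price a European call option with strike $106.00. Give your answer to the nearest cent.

$13.53

Risk-neutral probability p = (e^0.04 − 0.6)/(1.05 − 0.6) = 0.4408/0.4500 = 0.9796
Terminal stock prices: S_uu = 121.3, S_ud = 69.3, S_dd = 39.6
Terminal payoffs (S − K): max(15.28, 0) = 15.28, max(-36.7, 0) = 0, max(-66.4, 0) = 0
Node u (S = 115.5): V_u = e^(−0.04)·[0.9796·15.2750 + 0.0204·0.0000] = 14.3764
Node d (S = 66): V_d = e^(−0.04)·[0.9796·0.0000 + 0.0204·0.0000] = 0.0000
Node 0 (S = 110): V_0 = e^(−0.04)·[0.9796·14.3764 + 0.0204·0.0000] = 13.5306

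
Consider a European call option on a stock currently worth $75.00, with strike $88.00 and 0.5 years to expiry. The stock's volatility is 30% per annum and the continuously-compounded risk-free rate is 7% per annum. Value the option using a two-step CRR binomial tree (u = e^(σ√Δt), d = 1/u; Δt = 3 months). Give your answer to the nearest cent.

CRR parameters: u = e^(σ√Δt) = e^(0.3·√0.25) = 1.1618, d = 1/u = 0.8607
Per-period rate: rΔt = 0.07·0.25 = 0.0175, so R = e^0.0175 = 1.0177
Risk-neutral probability p = (e^0.0175 − 0.8607)/(1.1618 − 0.8607) = 0.1569/0.3011 = 0.5212
Terminal stock prices: S_uu = 101.2, S_ud = 75, S_dd = 55.56
Terminal payoffs (S − K): max(13.24, 0) = 13.24, max(-13, 0) = 0, max(-32.44, 0) = 0
Node u (S = 87.14): V_u = e^(−0.0175)·[0.5212·13.2394 + 0.4788·0.0000] = 6.7806
Node d (S = 64.55): V_d = e^(−0.0175)·[0.5212·0.0000 + 0.4788·0.0000] = 0.0000
Node 0 (S = 75): V_0 = e^(−0.0175)·[0.5212·6.7806 + 0.4788·0.0000] = 3.4727

$3.47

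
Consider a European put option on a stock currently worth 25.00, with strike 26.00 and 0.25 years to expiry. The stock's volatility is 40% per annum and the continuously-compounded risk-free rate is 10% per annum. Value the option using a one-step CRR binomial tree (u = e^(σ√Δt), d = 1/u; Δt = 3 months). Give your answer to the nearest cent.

2.63

CRR parameters: u = e^(σ√Δt) = e^(0.4·√0.25) = 1.2214, d = 1/u = 0.8187
Per-period rate: rΔt = 0.1·0.25 = 0.025, so R = e^0.025 = 1.0253
Risk-neutral probability p = (e^0.025 − 0.8187)/(1.2214 − 0.8187) = 0.2066/0.4027 = 0.5130
Terminal stock prices: S_u = 30.54, S_d = 20.47
Terminal payoffs (K − S): max(-4.535, 0) = 0, max(5.532, 0) = 5.532
Node 0 (S = 25): V_0 = e^(−0.025)·[0.5130·0.0000 + 0.4870·5.5317] = 2.6273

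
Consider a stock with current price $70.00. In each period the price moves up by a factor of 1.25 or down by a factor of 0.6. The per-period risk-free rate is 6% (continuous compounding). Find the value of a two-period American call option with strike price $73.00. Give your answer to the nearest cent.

Risk-neutral probability p = (e^0.06 − 0.6)/(1.25 − 0.6) = 0.4618/0.6500 = 0.7105
Terminal stock prices: S_uu = 109.4, S_ud = 52.5, S_dd = 25.2
Terminal payoffs (S − K): max(36.38, 0) = 36.38, max(-20.5, 0) = 0, max(-47.8, 0) = 0
Node u (S = 87.5): continuation = e^(−0.06)·[0.7105·36.3750 + 0.2895·0.0000] = 24.3400; exercise value = 14.5000 ≤ continuation, so V_u = 24.3400
Node d (S = 42): continuation = e^(−0.06)·[0.7105·0.0000 + 0.2895·0.0000] = 0.0000; exercise value = 0.0000 ≤ continuation, so V_d = 0.0000
Node 0 (S = 70): continuation = e^(−0.06)·[0.7105·24.3400 + 0.2895·0.0000] = 16.2869; exercise value = 0.0000 ≤ continuation, so V_0 = 16.2869

$16.29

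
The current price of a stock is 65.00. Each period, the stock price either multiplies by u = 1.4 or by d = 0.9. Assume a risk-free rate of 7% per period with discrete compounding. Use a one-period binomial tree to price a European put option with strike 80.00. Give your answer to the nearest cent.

Risk-neutral probability p = (1 + 0.07 − 0.9)/(1.4 − 0.9) = 0.1700/0.5000 = 0.3400
Terminal stock prices: S_u = 91, S_d = 58.5
Terminal payoffs (K − S): max(-11, 0) = 0, max(21.5, 0) = 21.5
Node 0 (S = 65): V_0 = 1/1.07·[0.3400·0.0000 + 0.6600·21.5000] = 13.2617

13.26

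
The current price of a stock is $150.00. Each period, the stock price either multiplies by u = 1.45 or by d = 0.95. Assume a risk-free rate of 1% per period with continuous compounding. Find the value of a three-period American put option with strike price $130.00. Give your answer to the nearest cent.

$0.92

Risk-neutral probability p = (e^0.01 − 0.95)/(1.45 − 0.95) = 0.0601/0.5000 = 0.1201
Terminal stock prices: S_uuu = 457.3, S_uud = 299.6, S_udd = 196.3, S_ddd = 128.6
Terminal payoffs (K − S): max(-327.3, 0) = 0, max(-169.6, 0) = 0, max(-66.29, 0) = 0, max(1.394, 0) = 1.394
Node uu (S = 315.4): continuation = e^(−0.01)·[0.1201·0.0000 + 0.8799·0.0000] = 0.0000; exercise value = 0.0000 ≤ continuation, so V_uu = 0.0000
Node ud (S = 206.6): continuation = e^(−0.01)·[0.1201·0.0000 + 0.8799·0.0000] = 0.0000; exercise value = 0.0000 ≤ continuation, so V_ud = 0.0000
Node dd (S = 135.4): continuation = e^(−0.01)·[0.1201·0.0000 + 0.8799·1.3938] = 1.2142; exercise value = 0.0000 ≤ continuation, so V_dd = 1.2142
Node u (S = 217.5): continuation = e^(−0.01)·[0.1201·0.0000 + 0.8799·0.0000] = 0.0000; exercise value = 0.0000 ≤ continuation, so V_u = 0.0000
Node d (S = 142.5): continuation = e^(−0.01)·[0.1201·0.0000 + 0.8799·1.2142] = 1.0577; exercise value = 0.0000 ≤ continuation, so V_d = 1.0577
Node 0 (S = 150): continuation = e^(−0.01)·[0.1201·0.0000 + 0.8799·1.0577] = 0.9214; exercise value = 0.0000 ≤ continuation, so V_0 = 0.9214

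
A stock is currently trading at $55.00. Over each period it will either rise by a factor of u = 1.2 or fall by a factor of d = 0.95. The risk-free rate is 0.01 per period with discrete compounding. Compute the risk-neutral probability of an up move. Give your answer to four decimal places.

Risk-neutral probability p = (1 + 0.01 − 0.95)/(1.2 − 0.95) = 0.0600/0.2500 = 0.2400

p = 0.2400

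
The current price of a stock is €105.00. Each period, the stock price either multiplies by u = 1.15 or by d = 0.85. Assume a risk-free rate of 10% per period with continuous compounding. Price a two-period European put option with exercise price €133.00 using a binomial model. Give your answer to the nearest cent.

€7.36

Risk-neutral probability p = (e^0.1 − 0.85)/(1.15 − 0.85) = 0.2552/0.3000 = 0.8506
Terminal stock prices: S_uu = 138.9, S_ud = 102.6, S_dd = 75.86
Terminal payoffs (K − S): max(-5.862, 0) = 0, max(30.36, 0) = 30.36, max(57.14, 0) = 57.14
Node u (S = 120.7): V_u = e^(−0.1)·[0.8506·0.0000 + 0.1494·30.3625] = 4.1053
Node d (S = 89.25): V_d = e^(−0.1)·[0.8506·30.3625 + 0.1494·57.1375] = 31.0934
Node 0 (S = 105): V_0 = e^(−0.1)·[0.8506·4.1053 + 0.1494·31.0934] = 7.3637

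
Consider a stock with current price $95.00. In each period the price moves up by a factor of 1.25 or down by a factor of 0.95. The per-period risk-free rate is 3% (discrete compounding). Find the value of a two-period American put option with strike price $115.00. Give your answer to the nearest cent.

Risk-neutral probability p = (1 + 0.03 − 0.95)/(1.25 − 0.95) = 0.0800/0.3000 = 0.2667
Terminal stock prices: S_uu = 148.4, S_ud = 112.8, S_dd = 85.74
Terminal payoffs (K − S): max(-33.44, 0) = 0, max(2.188, 0) = 2.188, max(29.26, 0) = 29.26
Node u (S = 118.8): continuation = 1/1.03·[0.2667·0.0000 + 0.7333·2.1875] = 1.5574; exercise value = 0.0000 ≤ continuation, so V_u = 1.5574
Node d (S = 90.25): continuation = 1/1.03·[0.2667·2.1875 + 0.7333·29.2625] = 21.4005; exercise value = 24.7500 > continuation, so V_d = 24.7500 (exercise)
Node 0 (S = 95): continuation = 1/1.03·[0.2667·1.5574 + 0.7333·24.7500] = 18.0246; exercise value = 20.0000 > continuation, so V_0 = 20.0000 (exercise)

$20.00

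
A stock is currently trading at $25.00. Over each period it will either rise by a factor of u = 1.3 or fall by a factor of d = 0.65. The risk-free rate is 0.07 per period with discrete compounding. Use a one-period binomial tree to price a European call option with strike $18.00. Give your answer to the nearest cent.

$8.76

Risk-neutral probability p = (1 + 0.07 − 0.65)/(1.3 − 0.65) = 0.4200/0.6500 = 0.6462
Terminal stock prices: S_u = 32.5, S_d = 16.25
Terminal payoffs (S − K): max(14.5, 0) = 14.5, max(-1.75, 0) = 0
Node 0 (S = 25): V_0 = 1/1.07·[0.6462·14.5000 + 0.3538·0.0000] = 8.7563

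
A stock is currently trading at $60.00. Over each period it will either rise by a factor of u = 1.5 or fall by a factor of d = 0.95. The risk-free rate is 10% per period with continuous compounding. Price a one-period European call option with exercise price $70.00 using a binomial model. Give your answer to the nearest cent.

Risk-neutral probability p = (e^0.1 − 0.95)/(1.5 − 0.95) = 0.1552/0.5500 = 0.2821
Terminal stock prices: S_u = 90, S_d = 57
Terminal payoffs (S − K): max(20, 0) = 20, max(-13, 0) = 0
Node 0 (S = 60): V_0 = e^(−0.1)·[0.2821·20.0000 + 0.7179·0.0000] = 5.1056

$5.11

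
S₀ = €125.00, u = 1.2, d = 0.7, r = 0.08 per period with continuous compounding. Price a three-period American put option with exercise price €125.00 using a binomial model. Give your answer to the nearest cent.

Risk-neutral probability p = (e^0.08 − 0.7)/(1.2 − 0.7) = 0.3833/0.5000 = 0.7666
Terminal stock prices: S_uuu = 216, S_uud = 126, S_udd = 73.5, S_ddd = 42.87
Terminal payoffs (K − S): max(-91, 0) = 0, max(-1, 0) = 0, max(51.5, 0) = 51.5, max(82.12, 0) = 82.12
Node uu (S = 180): continuation = e^(−0.08)·[0.7666·0.0000 + 0.2334·0.0000] = 0.0000; exercise value = 0.0000 ≤ continuation, so V_uu = 0.0000
Node ud (S = 105): continuation = e^(−0.08)·[0.7666·0.0000 + 0.2334·51.5000] = 11.0972; exercise value = 20.0000 > continuation, so V_ud = 20.0000 (exercise)
Node dd (S = 61.25): continuation = e^(−0.08)·[0.7666·51.5000 + 0.2334·82.1250] = 54.1395; exercise value = 63.7500 > continuation, so V_dd = 63.7500 (exercise)
Node u (S = 150): continuation = e^(−0.08)·[0.7666·0.0000 + 0.2334·20.0000] = 4.3096; exercise value = 0.0000 ≤ continuation, so V_u = 4.3096
Node d (S = 87.5): continuation = e^(−0.08)·[0.7666·20.0000 + 0.2334·63.7500] = 27.8895; exercise value = 37.5000 > continuation, so V_d = 37.5000 (exercise)
Node 0 (S = 125): continuation = e^(−0.08)·[0.7666·4.3096 + 0.2334·37.5000] = 11.1301; exercise value = 0.0000 ≤ continuation, so V_0 = 11.1301

€11.13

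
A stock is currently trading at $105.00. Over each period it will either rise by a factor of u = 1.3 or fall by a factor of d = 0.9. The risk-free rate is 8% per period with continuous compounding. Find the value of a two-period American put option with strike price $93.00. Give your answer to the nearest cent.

$1.99

Risk-neutral probability p = (e^0.08 − 0.9)/(1.3 − 0.9) = 0.1833/0.4000 = 0.4582
Terminal stock prices: S_uu = 177.5, S_ud = 122.9, S_dd = 85.05
Terminal payoffs (K − S): max(-84.45, 0) = 0, max(-29.85, 0) = 0, max(7.95, 0) = 7.95
Node u (S = 136.5): continuation = e^(−0.08)·[0.4582·0.0000 + 0.5418·0.0000] = 0.0000; exercise value = 0.0000 ≤ continuation, so V_u = 0.0000
Node d (S = 94.5): continuation = e^(−0.08)·[0.4582·0.0000 + 0.5418·7.9500] = 3.9760; exercise value = 0.0000 ≤ continuation, so V_d = 3.9760
Node 0 (S = 105): continuation = e^(−0.08)·[0.4582·0.0000 + 0.5418·3.9760] = 1.9885; exercise value = 0.0000 ≤ continuation, so V_0 = 1.9885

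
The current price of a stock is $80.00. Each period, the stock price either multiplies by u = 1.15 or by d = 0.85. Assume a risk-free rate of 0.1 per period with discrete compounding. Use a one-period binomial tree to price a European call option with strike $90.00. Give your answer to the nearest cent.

$1.52

Risk-neutral probability p = (1 + 0.1 − 0.85)/(1.15 − 0.85) = 0.2500/0.3000 = 0.8333
Terminal stock prices: S_u = 92, S_d = 68
Terminal payoffs (S − K): max(2, 0) = 2, max(-22, 0) = 0
Node 0 (S = 80): V_0 = 1/1.1·[0.8333·2.0000 + 0.1667·0.0000] = 1.5152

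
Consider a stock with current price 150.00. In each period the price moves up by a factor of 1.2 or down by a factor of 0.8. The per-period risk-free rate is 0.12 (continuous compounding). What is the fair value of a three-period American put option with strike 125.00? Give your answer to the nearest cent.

1.12

Risk-neutral probability p = (e^0.12 − 0.8)/(1.2 − 0.8) = 0.3275/0.4000 = 0.8187
Terminal stock prices: S_uuu = 259.2, S_uud = 172.8, S_udd = 115.2, S_ddd = 76.8
Terminal payoffs (K − S): max(-134.2, 0) = 0, max(-47.8, 0) = 0, max(9.8, 0) = 9.8, max(48.2, 0) = 48.2
Node uu (S = 216): continuation = e^(−0.12)·[0.8187·0.0000 + 0.1813·0.0000] = 0.0000; exercise value = 0.0000 ≤ continuation, so V_uu = 0.0000
Node ud (S = 144): continuation = e^(−0.12)·[0.8187·0.0000 + 0.1813·9.8000] = 1.5755; exercise value = 0.0000 ≤ continuation, so V_ud = 1.5755
Node dd (S = 96): continuation = e^(−0.12)·[0.8187·9.8000 + 0.1813·48.2000] = 14.8651; exercise value = 29.0000 > continuation, so V_dd = 29.0000 (exercise)
Node u (S = 180): continuation = e^(−0.12)·[0.8187·0.0000 + 0.1813·1.5755] = 0.2533; exercise value = 0.0000 ≤ continuation, so V_u = 0.2533
Node d (S = 120): continuation = e^(−0.12)·[0.8187·1.5755 + 0.1813·29.0000] = 5.8061; exercise value = 5.0000 ≤ continuation, so V_d = 5.8061
Node 0 (S = 150): continuation = e^(−0.12)·[0.8187·0.2533 + 0.1813·5.8061] = 1.1173; exercise value = 0.0000 ≤ continuation, so V_0 = 1.1173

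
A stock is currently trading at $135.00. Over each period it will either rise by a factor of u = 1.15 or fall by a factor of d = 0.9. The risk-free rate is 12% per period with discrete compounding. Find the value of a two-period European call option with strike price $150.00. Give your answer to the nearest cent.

Risk-neutral probability p = (1 + 0.12 − 0.9)/(1.15 − 0.9) = 0.2200/0.2500 = 0.8800
Terminal stock prices: S_uu = 178.5, S_ud = 139.7, S_dd = 109.4
Terminal payoffs (S − K): max(28.54, 0) = 28.54, max(-10.28, 0) = 0, max(-40.65, 0) = 0
Node u (S = 155.2): V_u = 1/1.12·[0.8800·28.5375 + 0.1200·0.0000] = 22.4223
Node d (S = 121.5): V_d = 1/1.12·[0.8800·0.0000 + 0.1200·0.0000] = 0.0000
Node 0 (S = 135): V_0 = 1/1.12·[0.8800·22.4223 + 0.1200·0.0000] = 17.6175

$17.62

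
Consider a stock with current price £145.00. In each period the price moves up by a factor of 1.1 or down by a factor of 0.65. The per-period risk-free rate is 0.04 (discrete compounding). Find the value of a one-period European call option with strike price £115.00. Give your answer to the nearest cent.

Risk-neutral probability p = (1 + 0.04 − 0.65)/(1.1 − 0.65) = 0.3900/0.4500 = 0.8667
Terminal stock prices: S_u = 159.5, S_d = 94.25
Terminal payoffs (S − K): max(44.5, 0) = 44.5, max(-20.75, 0) = 0
Node 0 (S = 145): V_0 = 1/1.04·[0.8667·44.5000 + 0.1333·0.0000] = 37.0833

£37.08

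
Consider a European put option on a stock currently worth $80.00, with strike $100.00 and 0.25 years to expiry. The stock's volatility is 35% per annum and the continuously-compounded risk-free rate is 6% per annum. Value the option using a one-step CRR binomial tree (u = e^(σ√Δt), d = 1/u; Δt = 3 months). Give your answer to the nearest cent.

$18.51

CRR parameters: u = e^(σ√Δt) = e^(0.35·√0.25) = 1.1912, d = 1/u = 0.8395
Per-period rate: rΔt = 0.06·0.25 = 0.015, so R = e^0.015 = 1.0151
Risk-neutral probability p = (e^0.015 − 0.8395)/(1.1912 − 0.8395) = 0.1757/0.3518 = 0.4993
Terminal stock prices: S_u = 95.3, S_d = 67.16
Terminal payoffs (K − S): max(4.7, 0) = 4.7, max(32.84, 0) = 32.84
Node 0 (S = 80): V_0 = e^(−0.015)·[0.4993·4.7003 + 0.5007·32.8434] = 18.5112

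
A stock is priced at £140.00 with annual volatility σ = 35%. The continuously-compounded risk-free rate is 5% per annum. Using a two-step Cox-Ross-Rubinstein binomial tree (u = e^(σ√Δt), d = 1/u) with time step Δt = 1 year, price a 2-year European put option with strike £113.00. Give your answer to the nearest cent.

CRR parameters: u = e^(σ√Δt) = e^(0.35·√1) = 1.4191, d = 1/u = 0.7047
Per-period rate: rΔt = 0.05·1 = 0.05, so R = e^0.05 = 1.0513
Risk-neutral probability p = (e^0.05 − 0.7047)/(1.4191 − 0.7047) = 0.3466/0.7144 = 0.4852
Terminal stock prices: S_uu = 281.9, S_ud = 140, S_dd = 69.52
Terminal payoffs (K − S): max(-168.9, 0) = 0, max(-27, 0) = 0, max(43.48, 0) = 43.48
Node u (S = 198.7): V_u = e^(−0.05)·[0.4852·0.0000 + 0.5148·0.0000] = 0.0000
Node d (S = 98.66): V_d = e^(−0.05)·[0.4852·0.0000 + 0.5148·43.4781] = 21.2929
Node 0 (S = 140): V_0 = e^(−0.05)·[0.4852·0.0000 + 0.5148·21.2929] = 10.4279

£10.43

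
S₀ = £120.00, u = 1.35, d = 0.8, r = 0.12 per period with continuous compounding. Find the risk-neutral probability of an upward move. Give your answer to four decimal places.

Risk-neutral probability p = (e^0.12 − 0.8)/(1.35 − 0.8) = 0.3275/0.5500 = 0.5954

p = 0.5954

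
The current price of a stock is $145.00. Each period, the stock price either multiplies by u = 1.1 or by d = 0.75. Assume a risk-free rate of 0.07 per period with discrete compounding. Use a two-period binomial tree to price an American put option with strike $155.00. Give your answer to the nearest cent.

$10.00

Risk-neutral probability p = (1 + 0.07 − 0.75)/(1.1 − 0.75) = 0.3200/0.3500 = 0.9143
Terminal stock prices: S_uu = 175.5, S_ud = 119.6, S_dd = 81.56
Terminal payoffs (K − S): max(-20.45, 0) = 0, max(35.38, 0) = 35.38, max(73.44, 0) = 73.44
Node u (S = 159.5): continuation = 1/1.07·[0.9143·0.0000 + 0.0857·35.3750] = 2.8338; exercise value = 0.0000 ≤ continuation, so V_u = 2.8338
Node d (S = 108.8): continuation = 1/1.07·[0.9143·35.3750 + 0.0857·73.4375] = 36.1098; exercise value = 46.2500 > continuation, so V_d = 46.2500 (exercise)
Node 0 (S = 145): continuation = 1/1.07·[0.9143·2.8338 + 0.0857·46.2500] = 6.1263; exercise value = 10.0000 > continuation, so V_0 = 10.0000 (exercise)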